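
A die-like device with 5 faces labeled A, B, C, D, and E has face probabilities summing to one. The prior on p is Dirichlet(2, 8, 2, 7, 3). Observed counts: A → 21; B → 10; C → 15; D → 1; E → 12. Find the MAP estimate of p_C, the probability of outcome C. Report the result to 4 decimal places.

The posterior is Dirichlet(αᵢ + nᵢ) = Dirichlet(23, 18, 17, 8, 15).
For a Dirichlet(a₁,…,a_K) with all aᵢ > 1, the mode has j-th component (aⱼ − 1)/(Σaᵢ − K).
Here Σaᵢ = 81 and K = 5, so p_C = (17 − 1)/(81 − 5) = 16/76 ≈ 0.2105.

MAP estimate of p_C = 0.2105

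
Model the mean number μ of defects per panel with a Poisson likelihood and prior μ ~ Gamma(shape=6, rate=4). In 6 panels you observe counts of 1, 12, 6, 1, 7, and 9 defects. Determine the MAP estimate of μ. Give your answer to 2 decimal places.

μ̂_MAP = 4.10

Σxᵢ = 1+12+6+1+7+9 = 36, with n = 6.
Posterior ∝ μ^5e^(−4μ) · μ^36e^(−6μ) = μ^41e^(−10μ), i.e. Gamma(shape=42, rate=10).
The mode of a Gamma(a, b) with a ≥ 1 (shape–rate) is (a−1)/b = 41/10 ≈ 4.10.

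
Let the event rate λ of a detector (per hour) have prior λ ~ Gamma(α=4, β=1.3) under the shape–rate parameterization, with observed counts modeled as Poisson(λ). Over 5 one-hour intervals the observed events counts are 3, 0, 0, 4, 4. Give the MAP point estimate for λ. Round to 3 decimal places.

Σxᵢ = 3+0+0+4+4 = 11, with n = 5.
Posterior ∝ λ^3e^(−1.3λ) · λ^11e^(−5λ) = λ^14e^(−6.3λ), i.e. Gamma(shape=15, rate=6.3).
The mode of a Gamma(a, b) with a ≥ 1 (shape–rate) is (a−1)/b = 14/6.3 ≈ 2.222.

λ̂_MAP = 2.222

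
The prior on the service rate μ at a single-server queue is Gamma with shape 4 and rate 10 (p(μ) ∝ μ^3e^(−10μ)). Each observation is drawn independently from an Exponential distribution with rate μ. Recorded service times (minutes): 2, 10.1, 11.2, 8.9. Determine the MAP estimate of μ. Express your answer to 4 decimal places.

The Exponential(rate=μ) likelihood is ∝ μ^n e^(−μΣtᵢ). Here n = 4 and Σtᵢ = 2 + 10.1 + 11.2 + 8.9 = 32.2.
Posterior ∝ μ^3e^(−10μ) · μ^4e^(−32.2μ) = μ^7e^(−42.2μ), i.e. Gamma(8, 42.2).
Mode = (a−1)/b = 7/42.2 ≈ 0.1659.

μ̂_MAP = 0.1659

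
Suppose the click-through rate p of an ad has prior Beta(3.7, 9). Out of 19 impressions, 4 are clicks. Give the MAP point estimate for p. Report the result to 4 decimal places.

p̂_MAP = 0.2256

Prior: Beta(3.7, 9).
Data: 4 successes in 19 trials. The binomial likelihood contributes p^4(1−p)^15, so the posterior is Beta(3.7+4, 9+15) = Beta(7.7, 24).
For Beta(a, b) with a, b > 1 the mode is (a−1)/(a+b−2) = 6.7/29.7 ≈ 0.2256.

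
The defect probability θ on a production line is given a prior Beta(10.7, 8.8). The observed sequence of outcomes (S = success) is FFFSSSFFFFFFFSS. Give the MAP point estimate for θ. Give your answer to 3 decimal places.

Prior: Beta(10.7, 8.8).
Data: 5 successes in 15 trials (from the sequence). The binomial likelihood contributes θ^5(1−θ)^10, so the posterior is Beta(10.7+5, 8.8+10) = Beta(15.7, 18.8).
For Beta(a, b) with a, b > 1 the mode is (a−1)/(a+b−2) = 14.7/32.5 ≈ 0.452.

θ̂_MAP = 0.452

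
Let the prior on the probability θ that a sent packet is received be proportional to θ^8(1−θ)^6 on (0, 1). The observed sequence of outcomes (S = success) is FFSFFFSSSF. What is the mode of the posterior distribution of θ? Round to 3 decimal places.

The prior density ∝ θ^8(1−θ)^6 is the kernel of Beta(9, 7).
Data: 4 successes in 10 trials (from the sequence). The binomial likelihood contributes θ^4(1−θ)^6, so the posterior is Beta(9+4, 7+6) = Beta(13, 13).
For Beta(a, b) with a, b > 1 the mode is (a−1)/(a+b−2) = 12/24 ≈ 0.500.

θ̂_MAP = 0.500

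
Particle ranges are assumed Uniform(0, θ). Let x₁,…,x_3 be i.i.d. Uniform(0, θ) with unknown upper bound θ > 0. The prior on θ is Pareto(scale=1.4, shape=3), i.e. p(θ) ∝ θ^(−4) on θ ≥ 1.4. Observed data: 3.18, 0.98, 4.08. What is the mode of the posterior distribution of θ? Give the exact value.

The Uniform(0, θ) likelihood is θ^(−n) for θ ≥ max(xᵢ), zero otherwise. Here max(xᵢ) = 4.08.
Posterior ∝ θ^(−4) · θ^(−3) = θ^(−7) on θ ≥ max(1.4, 4.08) = 4.08.
This density is strictly decreasing in θ, so the posterior mode lies at the lower boundary of the support.

θ̂_MAP = 4.08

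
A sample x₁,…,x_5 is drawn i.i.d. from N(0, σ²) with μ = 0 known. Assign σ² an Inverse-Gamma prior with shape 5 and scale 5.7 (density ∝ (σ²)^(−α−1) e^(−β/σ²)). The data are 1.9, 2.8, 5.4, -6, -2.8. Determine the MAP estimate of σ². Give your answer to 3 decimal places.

σ̂²_MAP = 5.638

Sum of squared deviations about the known mean: SS = (1.9−0)² + (2.8−0)² + (5.4−0)² + (-6−0)² + (-2.8−0)² = 84.45.
The Normal likelihood contributes (σ²)^(−n/2) exp(−SS/(2σ²)), so the posterior is Inverse-Gamma(α + n/2, β + SS/2) = Inverse-Gamma(7.5, 47.925).
The mode of Inverse-Gamma(a, b) is b/(a+1) = 47.925/8.5 ≈ 5.638.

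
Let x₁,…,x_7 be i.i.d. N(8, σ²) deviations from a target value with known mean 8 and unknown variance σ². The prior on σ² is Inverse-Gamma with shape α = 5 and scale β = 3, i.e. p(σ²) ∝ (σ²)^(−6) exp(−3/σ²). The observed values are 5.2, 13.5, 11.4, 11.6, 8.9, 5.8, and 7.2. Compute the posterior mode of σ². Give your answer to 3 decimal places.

Sum of squared deviations about the known mean: SS = (5.2−8)² + (13.5−8)² + (11.4−8)² + (11.6−8)² + (8.9−8)² + (5.8−8)² + (7.2−8)² = 68.9.
The Normal likelihood contributes (σ²)^(−n/2) exp(−SS/(2σ²)), so the posterior is Inverse-Gamma(α + n/2, β + SS/2) = Inverse-Gamma(8.5, 37.45).
The mode of Inverse-Gamma(a, b) is b/(a+1) = 37.45/9.5 ≈ 3.942.

σ̂²_MAP = 3.942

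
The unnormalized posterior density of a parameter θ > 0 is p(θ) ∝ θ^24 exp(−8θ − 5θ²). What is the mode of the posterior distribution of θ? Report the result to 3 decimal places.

ℓ'(θ) = 24/θ − 8 − 10θ. Setting this to zero and multiplying by θ: 10θ² + 8θ − 24 = 0.
θ = (−8 + √(8² + 4·10·24)) / (2·10) = (−8 + √1024) / 20 = (−8 + 32)/20 = 6/5.
ℓ''(θ) = −24/θ² − 10 < 0, confirming a maximum.

θ̂_MAP = 1.200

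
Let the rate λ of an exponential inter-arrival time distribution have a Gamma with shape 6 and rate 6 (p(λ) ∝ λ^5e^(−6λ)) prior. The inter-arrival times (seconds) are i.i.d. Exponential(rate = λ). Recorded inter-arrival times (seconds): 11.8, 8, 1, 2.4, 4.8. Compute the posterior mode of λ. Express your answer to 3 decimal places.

λ̂_MAP = 0.294

The Exponential(rate=λ) likelihood is ∝ λ^n e^(−λΣtᵢ). Here n = 5 and Σtᵢ = 11.8 + 8 + 1 + 2.4 + 4.8 = 28.
Posterior ∝ λ^5e^(−6λ) · λ^5e^(−28λ) = λ^10e^(−34λ), i.e. Gamma(11, 34).
Mode = (a−1)/b = 10/34 ≈ 0.294.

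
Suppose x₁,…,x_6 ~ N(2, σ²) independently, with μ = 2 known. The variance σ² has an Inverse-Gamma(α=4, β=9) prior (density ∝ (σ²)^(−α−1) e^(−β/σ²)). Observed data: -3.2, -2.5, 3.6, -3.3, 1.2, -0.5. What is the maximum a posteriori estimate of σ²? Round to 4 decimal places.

Sum of squared deviations about the known mean: SS = (-3.2−2)² + (-2.5−2)² + (3.6−2)² + (-3.3−2)² + (1.2−2)² + (-0.5−2)² = 84.83.
The Normal likelihood contributes (σ²)^(−n/2) exp(−SS/(2σ²)), so the posterior is Inverse-Gamma(α + n/2, β + SS/2) = Inverse-Gamma(7, 51.415).
The mode of Inverse-Gamma(a, b) is b/(a+1) = 51.415/8 ≈ 6.4269.

σ̂²_MAP = 6.4269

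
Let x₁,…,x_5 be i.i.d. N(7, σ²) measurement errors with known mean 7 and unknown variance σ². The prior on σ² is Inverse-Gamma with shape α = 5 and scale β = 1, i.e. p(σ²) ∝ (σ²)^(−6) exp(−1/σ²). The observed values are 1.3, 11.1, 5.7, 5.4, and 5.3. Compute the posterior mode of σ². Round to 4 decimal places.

Sum of squared deviations about the known mean: SS = (1.3−7)² + (11.1−7)² + (5.7−7)² + (5.4−7)² + (5.3−7)² = 56.44.
The Normal likelihood contributes (σ²)^(−n/2) exp(−SS/(2σ²)), so the posterior is Inverse-Gamma(α + n/2, β + SS/2) = Inverse-Gamma(7.5, 29.22).
The mode of Inverse-Gamma(a, b) is b/(a+1) = 29.22/8.5 ≈ 3.4376.

σ̂²_MAP = 3.4376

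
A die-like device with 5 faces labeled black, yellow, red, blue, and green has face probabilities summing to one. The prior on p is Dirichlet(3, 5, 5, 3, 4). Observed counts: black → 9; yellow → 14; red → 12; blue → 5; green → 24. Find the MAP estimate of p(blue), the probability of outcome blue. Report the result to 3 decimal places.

MAP estimate of p(blue) = 0.089

The posterior is Dirichlet(αᵢ + nᵢ) = Dirichlet(12, 19, 17, 8, 28).
For a Dirichlet(a₁,…,a_K) with all aᵢ > 1, the mode has j-th component (aⱼ − 1)/(Σaᵢ − K).
Here Σaᵢ = 84 and K = 5, so p(blue) = (8 − 1)/(84 − 5) = 7/79 ≈ 0.089.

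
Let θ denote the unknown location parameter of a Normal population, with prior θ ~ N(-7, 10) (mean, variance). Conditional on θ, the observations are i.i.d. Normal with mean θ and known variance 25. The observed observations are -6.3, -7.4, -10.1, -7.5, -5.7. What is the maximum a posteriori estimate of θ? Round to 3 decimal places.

n = 5; x̄ = ((-6.3) + (-7.4) + (-10.1) + (-7.5) + (-5.7))/5 = -37/5 = -7.4.
For a Normal prior and Normal likelihood with known variance, the posterior is Normal; its mode equals its mean, the precision-weighted average.
Prior precision 1/σ₀² = 1/10 = 0.1; data precision n/σ² = 5/25 = 0.2.
θ̂ = (0.1·(-7) + 0.2·(-7.4)) / (0.1 + 0.2) = (-2.18)/0.3 = -109/15 ≈ -7.267.

θ̂_MAP = -7.267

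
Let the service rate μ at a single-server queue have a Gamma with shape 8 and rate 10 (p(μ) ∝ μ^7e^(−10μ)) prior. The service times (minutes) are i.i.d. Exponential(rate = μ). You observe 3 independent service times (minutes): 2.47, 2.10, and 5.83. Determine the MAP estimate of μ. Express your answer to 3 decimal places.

μ̂_MAP = 0.490

The Exponential(rate=μ) likelihood is ∝ μ^n e^(−μΣtᵢ). Here n = 3 and Σtᵢ = 2.47 + 2.10 + 5.83 = 10.40.
Posterior ∝ μ^7e^(−10μ) · μ^3e^(−10.40μ) = μ^10e^(−20.40μ), i.e. Gamma(11, 20.40).
Mode = (a−1)/b = 10/20.40 ≈ 0.490.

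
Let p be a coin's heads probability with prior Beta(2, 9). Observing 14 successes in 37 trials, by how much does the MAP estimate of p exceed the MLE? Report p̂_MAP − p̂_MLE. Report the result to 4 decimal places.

MAP − MLE = -0.0523

Posterior is Beta(16, 32); MAP = (16−1)/(48−2) = 15/46 ≈ 0.32609.
MLE ignores the prior: p̂_MLE = k/n = 14/37 ≈ 0.37838.
Difference = 15/46 − 14/37 = -89/1702 ≈ -0.0523.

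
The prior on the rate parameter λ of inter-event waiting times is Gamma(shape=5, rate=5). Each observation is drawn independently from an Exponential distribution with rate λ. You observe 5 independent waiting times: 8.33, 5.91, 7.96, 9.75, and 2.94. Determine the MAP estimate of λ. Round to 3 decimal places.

λ̂_MAP = 0.226

The Exponential(rate=λ) likelihood is ∝ λ^n e^(−λΣtᵢ). Here n = 5 and Σtᵢ = 8.33 + 5.91 + 7.96 + 9.75 + 2.94 = 34.89.
Posterior ∝ λ^4e^(−5λ) · λ^5e^(−34.89λ) = λ^9e^(−39.89λ), i.e. Gamma(10, 39.89).
Mode = (a−1)/b = 9/39.89 ≈ 0.226.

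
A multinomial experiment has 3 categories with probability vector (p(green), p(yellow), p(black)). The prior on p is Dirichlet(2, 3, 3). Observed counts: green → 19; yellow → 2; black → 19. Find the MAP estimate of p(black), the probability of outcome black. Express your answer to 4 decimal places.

MAP estimate of p(black) = 0.4667

The posterior is Dirichlet(αᵢ + nᵢ) = Dirichlet(21, 5, 22).
For a Dirichlet(a₁,…,a_K) with all aᵢ > 1, the mode has j-th component (aⱼ − 1)/(Σaᵢ − K).
Here Σaᵢ = 48 and K = 3, so p(black) = (22 − 1)/(48 − 3) = 21/45 ≈ 0.4667.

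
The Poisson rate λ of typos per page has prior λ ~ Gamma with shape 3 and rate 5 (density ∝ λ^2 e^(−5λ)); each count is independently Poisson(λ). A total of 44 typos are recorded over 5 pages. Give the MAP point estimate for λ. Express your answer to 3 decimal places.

Σxᵢ = 44, n = 5.
Posterior ∝ λ^2e^(−5λ) · λ^44e^(−5λ) = λ^46e^(−10λ), i.e. Gamma(shape=47, rate=10).
The mode of a Gamma(a, b) with a ≥ 1 (shape–rate) is (a−1)/b = 46/10 ≈ 4.600.

λ̂_MAP = 4.600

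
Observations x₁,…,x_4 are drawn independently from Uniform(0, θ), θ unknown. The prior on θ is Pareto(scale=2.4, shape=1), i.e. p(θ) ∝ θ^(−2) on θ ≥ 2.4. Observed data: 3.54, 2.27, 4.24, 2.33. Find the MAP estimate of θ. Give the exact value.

The Uniform(0, θ) likelihood is θ^(−n) for θ ≥ max(xᵢ), zero otherwise. Here max(xᵢ) = 4.24.
Posterior ∝ θ^(−2) · θ^(−4) = θ^(−6) on θ ≥ max(2.4, 4.24) = 4.24.
This density is strictly decreasing in θ, so the posterior mode lies at the lower boundary of the support.

θ̂_MAP = 4.24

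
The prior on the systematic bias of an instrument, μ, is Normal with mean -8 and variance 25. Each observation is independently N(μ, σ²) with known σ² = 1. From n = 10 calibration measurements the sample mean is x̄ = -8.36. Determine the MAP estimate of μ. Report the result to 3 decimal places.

μ̂_MAP = -8.359

n = 10, x̄ = -8.36.
For a Normal prior and Normal likelihood with known variance, the posterior is Normal; its mode equals its mean, the precision-weighted average.
Prior precision 1/σ₀² = 1/25 = 0.04; data precision n/σ² = 10/1 = 10.
μ̂ = (0.04·(-8) + 10·(-8.36)) / (0.04 + 10) = (-83.92)/10.04 = -2098/251 ≈ -8.359.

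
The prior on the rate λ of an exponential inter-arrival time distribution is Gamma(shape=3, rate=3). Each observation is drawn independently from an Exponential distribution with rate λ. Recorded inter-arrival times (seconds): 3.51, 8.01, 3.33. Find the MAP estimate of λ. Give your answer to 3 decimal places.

The Exponential(rate=λ) likelihood is ∝ λ^n e^(−λΣtᵢ). Here n = 3 and Σtᵢ = 3.51 + 8.01 + 3.33 = 14.85.
Posterior ∝ λ^2e^(−3λ) · λ^3e^(−14.85λ) = λ^5e^(−17.85λ), i.e. Gamma(6, 17.85).
Mode = (a−1)/b = 5/17.85 ≈ 0.280.

λ̂_MAP = 0.280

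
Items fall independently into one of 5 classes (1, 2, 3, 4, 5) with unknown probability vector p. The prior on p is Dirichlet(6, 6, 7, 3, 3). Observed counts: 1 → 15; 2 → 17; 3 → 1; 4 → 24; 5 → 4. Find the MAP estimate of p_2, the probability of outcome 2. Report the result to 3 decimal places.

The posterior is Dirichlet(αᵢ + nᵢ) = Dirichlet(21, 23, 8, 27, 7).
For a Dirichlet(a₁,…,a_K) with all aᵢ > 1, the mode has j-th component (aⱼ − 1)/(Σaᵢ − K).
Here Σaᵢ = 86 and K = 5, so p_2 = (23 − 1)/(86 − 5) = 22/81 ≈ 0.272.

MAP estimate: 0.272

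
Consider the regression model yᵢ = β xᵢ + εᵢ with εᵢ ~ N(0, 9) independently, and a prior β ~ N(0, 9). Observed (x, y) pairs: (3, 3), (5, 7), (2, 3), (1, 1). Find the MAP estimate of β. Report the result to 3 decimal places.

log p(β | y) = −Σ(yᵢ − βxᵢ)²/(2·9) − β²/(2·9) + const.
Setting the derivative to zero: Σxᵢ(yᵢ − βxᵢ)/9 − β/9 = 0, so β = Σxᵢyᵢ / (Σxᵢ² + σ²/τ²).
Σxᵢyᵢ = 3·3 + 5·7 + 2·3 + 1·1 = 51; Σxᵢ² = 39; σ²/τ² = 1.
β̂_MAP = 51 / (39 + 1) = 51/40 ≈ 1.275.

β̂_MAP = 1.275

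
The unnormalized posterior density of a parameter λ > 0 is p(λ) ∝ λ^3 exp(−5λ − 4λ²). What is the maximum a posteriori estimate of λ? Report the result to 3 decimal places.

ℓ'(λ) = 3/λ − 5 − 8λ. Setting this to zero and multiplying by λ: 8λ² + 5λ − 3 = 0.
λ = (−5 + √(5² + 4·8·3)) / (2·8) = (−5 + √121) / 16 = (−5 + 11)/16 = 3/8.
ℓ''(λ) = −3/λ² − 8 < 0, confirming a maximum.

λ̂_MAP = 0.375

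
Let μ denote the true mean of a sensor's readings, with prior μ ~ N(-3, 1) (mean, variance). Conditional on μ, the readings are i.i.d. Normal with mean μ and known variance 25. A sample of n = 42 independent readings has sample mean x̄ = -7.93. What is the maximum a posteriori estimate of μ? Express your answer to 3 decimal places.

μ̂_MAP = -6.090

n = 42, x̄ = -7.93.
For a Normal prior and Normal likelihood with known variance, the posterior is Normal; its mode equals its mean, the precision-weighted average.
Prior precision 1/σ₀² = 1/1 = 1; data precision n/σ² = 42/25 = 1.68.
μ̂ = (1·(-3) + 1.68·(-7.93)) / (1 + 1.68) = (-16.3224)/2.68 = -20403/3350 ≈ -6.090.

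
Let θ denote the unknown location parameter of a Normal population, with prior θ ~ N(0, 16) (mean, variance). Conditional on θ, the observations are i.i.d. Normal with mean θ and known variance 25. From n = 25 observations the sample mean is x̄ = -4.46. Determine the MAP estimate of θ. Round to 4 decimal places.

θ̂_MAP = -4.1976

n = 25, x̄ = -4.46.
For a Normal prior and Normal likelihood with known variance, the posterior is Normal; its mode equals its mean, the precision-weighted average.
Prior precision 1/σ₀² = 1/16 = 0.0625; data precision n/σ² = 25/25 = 1.
θ̂ = (0.0625·0 + 1·(-4.46)) / (0.0625 + 1) = (-4.46)/1.0625 = -1784/425 ≈ -4.1976.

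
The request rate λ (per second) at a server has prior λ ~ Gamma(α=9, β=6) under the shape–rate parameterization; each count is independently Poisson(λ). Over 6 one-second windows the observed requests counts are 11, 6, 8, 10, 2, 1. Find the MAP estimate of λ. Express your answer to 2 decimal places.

Σxᵢ = 11+6+8+10+2+1 = 38, with n = 6.
Posterior ∝ λ^8e^(−6λ) · λ^38e^(−6λ) = λ^46e^(−12λ), i.e. Gamma(shape=47, rate=12).
The mode of a Gamma(a, b) with a ≥ 1 (shape–rate) is (a−1)/b = 46/12 ≈ 3.83.

λ̂_MAP = 3.83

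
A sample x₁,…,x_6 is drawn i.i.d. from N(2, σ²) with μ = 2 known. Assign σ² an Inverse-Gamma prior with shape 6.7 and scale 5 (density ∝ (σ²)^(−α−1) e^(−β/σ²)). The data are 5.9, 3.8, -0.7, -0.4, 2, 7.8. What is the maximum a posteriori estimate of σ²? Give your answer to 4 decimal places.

σ̂²_MAP = 3.5112

Sum of squared deviations about the known mean: SS = (5.9−2)² + (3.8−2)² + (-0.7−2)² + (-0.4−2)² + (2−2)² + (7.8−2)² = 65.14.
The Normal likelihood contributes (σ²)^(−n/2) exp(−SS/(2σ²)), so the posterior is Inverse-Gamma(α + n/2, β + SS/2) = Inverse-Gamma(9.7, 37.57).
The mode of Inverse-Gamma(a, b) is b/(a+1) = 37.57/10.7 ≈ 3.5112.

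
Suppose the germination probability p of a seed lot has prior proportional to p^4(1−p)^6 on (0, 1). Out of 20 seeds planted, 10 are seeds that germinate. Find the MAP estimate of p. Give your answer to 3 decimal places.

The prior density ∝ p^4(1−p)^6 is the kernel of Beta(5, 7).
Data: 10 successes in 20 trials. The binomial likelihood contributes p^10(1−p)^10, so the posterior is Beta(5+10, 7+10) = Beta(15, 17).
For Beta(a, b) with a, b > 1 the mode is (a−1)/(a+b−2) = 14/30 ≈ 0.467.

p̂_MAP = 0.467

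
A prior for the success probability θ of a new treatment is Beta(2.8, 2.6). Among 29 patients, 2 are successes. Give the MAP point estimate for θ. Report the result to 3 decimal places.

θ̂_MAP = 0.117

Prior: Beta(2.8, 2.6).
Data: 2 successes in 29 trials. The binomial likelihood contributes θ^2(1−θ)^27, so the posterior is Beta(2.8+2, 2.6+27) = Beta(4.8, 29.6).
For Beta(a, b) with a, b > 1 the mode is (a−1)/(a+b−2) = 3.8/32.4 ≈ 0.117.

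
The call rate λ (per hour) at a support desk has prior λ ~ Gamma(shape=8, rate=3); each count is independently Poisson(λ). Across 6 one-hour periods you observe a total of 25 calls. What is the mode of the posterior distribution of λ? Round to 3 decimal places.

Σxᵢ = 25, n = 6.
Posterior ∝ λ^7e^(−3λ) · λ^25e^(−6λ) = λ^32e^(−9λ), i.e. Gamma(shape=33, rate=9).
The mode of a Gamma(a, b) with a ≥ 1 (shape–rate) is (a−1)/b = 32/9 ≈ 3.556.

λ̂_MAP = 3.556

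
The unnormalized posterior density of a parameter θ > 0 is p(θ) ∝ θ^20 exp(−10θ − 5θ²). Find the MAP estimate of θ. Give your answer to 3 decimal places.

θ̂_MAP = 1.000

ℓ'(θ) = 20/θ − 10 − 10θ. Setting this to zero and multiplying by θ: 10θ² + 10θ − 20 = 0.
θ = (−10 + √(10² + 4·10·20)) / (2·10) = (−10 + √900) / 20 = (−10 + 30)/20 = 1.
ℓ''(θ) = −20/θ² − 10 < 0, confirming a maximum.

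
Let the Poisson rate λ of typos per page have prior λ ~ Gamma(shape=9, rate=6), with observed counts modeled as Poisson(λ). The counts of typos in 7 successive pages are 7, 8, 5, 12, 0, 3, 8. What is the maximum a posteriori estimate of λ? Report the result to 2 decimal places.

λ̂_MAP = 3.92

Σxᵢ = 7+8+5+12+0+3+8 = 43, with n = 7.
Posterior ∝ λ^8e^(−6λ) · λ^43e^(−7λ) = λ^51e^(−13λ), i.e. Gamma(shape=52, rate=13).
The mode of a Gamma(a, b) with a ≥ 1 (shape–rate) is (a−1)/b = 51/13 ≈ 3.92.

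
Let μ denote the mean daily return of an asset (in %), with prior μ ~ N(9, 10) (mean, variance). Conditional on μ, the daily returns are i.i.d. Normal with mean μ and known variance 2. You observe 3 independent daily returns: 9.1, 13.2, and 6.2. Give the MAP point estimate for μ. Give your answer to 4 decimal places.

μ̂_MAP = 9.4688

n = 3; x̄ = (9.1 + 13.2 + 6.2)/3 = 28.5/3 = 9.5.
For a Normal prior and Normal likelihood with known variance, the posterior is Normal; its mode equals its mean, the precision-weighted average.
Prior precision 1/σ₀² = 1/10 = 0.1; data precision n/σ² = 3/2 = 1.5.
μ̂ = (0.1·9 + 1.5·9.5) / (0.1 + 1.5) = 15.15/1.6 = 9.46875 ≈ 9.4688.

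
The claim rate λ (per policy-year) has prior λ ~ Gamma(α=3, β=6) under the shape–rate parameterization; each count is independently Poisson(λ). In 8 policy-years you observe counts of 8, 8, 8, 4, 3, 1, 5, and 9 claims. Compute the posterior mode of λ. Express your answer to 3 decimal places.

λ̂_MAP = 3.429

Σxᵢ = 8+8+8+4+3+1+5+9 = 46, with n = 8.
Posterior ∝ λ^2e^(−6λ) · λ^46e^(−8λ) = λ^48e^(−14λ), i.e. Gamma(shape=49, rate=14).
The mode of a Gamma(a, b) with a ≥ 1 (shape–rate) is (a−1)/b = 48/14 ≈ 3.429.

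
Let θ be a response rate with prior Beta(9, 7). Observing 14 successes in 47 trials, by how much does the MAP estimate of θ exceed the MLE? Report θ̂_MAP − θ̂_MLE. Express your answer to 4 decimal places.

MAP − MLE = 0.0628

Posterior is Beta(23, 40); MAP = (23−1)/(63−2) = 22/61 ≈ 0.36066.
MLE ignores the prior: θ̂_MLE = k/n = 14/47 ≈ 0.29787.
Difference = 22/61 − 14/47 = 180/2867 ≈ 0.0628.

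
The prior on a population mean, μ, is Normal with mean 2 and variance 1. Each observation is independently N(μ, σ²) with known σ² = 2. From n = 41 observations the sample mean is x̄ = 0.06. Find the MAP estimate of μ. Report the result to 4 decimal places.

n = 41, x̄ = 0.06.
For a Normal prior and Normal likelihood with known variance, the posterior is Normal; its mode equals its mean, the precision-weighted average.
Prior precision 1/σ₀² = 1/1 = 1; data precision n/σ² = 41/2 = 20.5.
μ̂ = (1·2 + 20.5·0.06) / (1 + 20.5) = 3.23/21.5 = 323/2150 ≈ 0.1502.

μ̂_MAP = 0.1502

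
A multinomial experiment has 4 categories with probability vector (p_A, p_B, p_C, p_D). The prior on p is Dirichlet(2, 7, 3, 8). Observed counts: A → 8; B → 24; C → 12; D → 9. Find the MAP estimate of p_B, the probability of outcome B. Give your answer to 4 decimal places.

MAP estimate of p_B = 0.4348

The posterior is Dirichlet(αᵢ + nᵢ) = Dirichlet(10, 31, 15, 17).
For a Dirichlet(a₁,…,a_K) with all aᵢ > 1, the mode has j-th component (aⱼ − 1)/(Σaᵢ − K).
Here Σaᵢ = 73 and K = 4, so p_B = (31 − 1)/(73 − 4) = 30/69 ≈ 0.4348.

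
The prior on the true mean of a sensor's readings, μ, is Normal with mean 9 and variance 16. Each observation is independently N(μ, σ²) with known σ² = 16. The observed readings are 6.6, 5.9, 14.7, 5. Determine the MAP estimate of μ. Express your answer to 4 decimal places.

n = 4; x̄ = (6.6 + 5.9 + 14.7 + 5)/4 = 32.2/4 = 8.05.
For a Normal prior and Normal likelihood with known variance, the posterior is Normal; its mode equals its mean, the precision-weighted average.
Prior precision 1/σ₀² = 1/16 = 0.0625; data precision n/σ² = 4/16 = 0.25.
μ̂ = (0.0625·9 + 0.25·8.05) / (0.0625 + 0.25) = 2.575/0.3125 = 8.2400.

μ̂_MAP = 8.2400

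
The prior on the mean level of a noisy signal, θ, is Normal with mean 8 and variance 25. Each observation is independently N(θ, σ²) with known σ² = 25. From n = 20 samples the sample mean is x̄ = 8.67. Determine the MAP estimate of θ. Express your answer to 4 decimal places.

θ̂_MAP = 8.6381

n = 20, x̄ = 8.67.
For a Normal prior and Normal likelihood with known variance, the posterior is Normal; its mode equals its mean, the precision-weighted average.
Prior precision 1/σ₀² = 1/25 = 0.04; data precision n/σ² = 20/25 = 0.8.
θ̂ = (0.04·8 + 0.8·8.67) / (0.04 + 0.8) = 7.256/0.84 = 907/105 ≈ 8.6381.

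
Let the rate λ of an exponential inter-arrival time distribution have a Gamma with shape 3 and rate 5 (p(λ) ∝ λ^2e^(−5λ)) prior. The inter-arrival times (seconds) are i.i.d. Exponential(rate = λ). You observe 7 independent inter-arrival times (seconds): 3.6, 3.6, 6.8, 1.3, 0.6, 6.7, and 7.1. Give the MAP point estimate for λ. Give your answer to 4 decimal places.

The Exponential(rate=λ) likelihood is ∝ λ^n e^(−λΣtᵢ). Here n = 7 and Σtᵢ = 3.6 + 3.6 + 6.8 + 1.3 + 0.6 + 6.7 + 7.1 = 29.7.
Posterior ∝ λ^2e^(−5λ) · λ^7e^(−29.7λ) = λ^9e^(−34.7λ), i.e. Gamma(10, 34.7).
Mode = (a−1)/b = 9/34.7 ≈ 0.2594.

λ̂_MAP = 0.2594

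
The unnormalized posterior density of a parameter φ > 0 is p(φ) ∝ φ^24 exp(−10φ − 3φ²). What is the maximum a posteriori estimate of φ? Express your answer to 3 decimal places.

φ̂_MAP = 1.333

ℓ'(φ) = 24/φ − 10 − 6φ. Setting this to zero and multiplying by φ: 6φ² + 10φ − 24 = 0.
φ = (−10 + √(10² + 4·6·24)) / (2·6) = (−10 + √676) / 12 = (−10 + 26)/12 = 4/3.
ℓ''(φ) = −24/φ² − 6 < 0, confirming a maximum.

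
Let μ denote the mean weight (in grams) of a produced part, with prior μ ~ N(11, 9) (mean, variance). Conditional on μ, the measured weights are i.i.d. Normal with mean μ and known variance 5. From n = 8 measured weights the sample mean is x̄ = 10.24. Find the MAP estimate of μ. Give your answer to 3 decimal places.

n = 8, x̄ = 10.24.
For a Normal prior and Normal likelihood with known variance, the posterior is Normal; its mode equals its mean, the precision-weighted average.
Prior precision 1/σ₀² = 1/9; data precision n/σ² = 8/5 = 1.6.
μ̂ = ((1/9)·11 + 1.6·10.24) / (1/9 + 1.6) = (19807/1125)/(77/45) = 19807/1925 ≈ 10.289.

μ̂_MAP = 10.289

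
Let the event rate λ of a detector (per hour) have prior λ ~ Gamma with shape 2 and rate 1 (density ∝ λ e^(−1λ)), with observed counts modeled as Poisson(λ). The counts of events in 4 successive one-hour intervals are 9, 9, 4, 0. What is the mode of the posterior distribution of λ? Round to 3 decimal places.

Σxᵢ = 9+9+4+0 = 22, with n = 4.
Posterior ∝ λe^(−1λ) · λ^22e^(−4λ) = λ^23e^(−5λ), i.e. Gamma(shape=24, rate=5).
The mode of a Gamma(a, b) with a ≥ 1 (shape–rate) is (a−1)/b = 23/5 ≈ 4.600.

λ̂_MAP = 4.600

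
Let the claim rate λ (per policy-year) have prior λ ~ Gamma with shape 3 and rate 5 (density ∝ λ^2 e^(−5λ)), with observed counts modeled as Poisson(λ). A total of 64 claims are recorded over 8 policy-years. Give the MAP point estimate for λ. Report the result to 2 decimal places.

Σxᵢ = 64, n = 8.
Posterior ∝ λ^2e^(−5λ) · λ^64e^(−8λ) = λ^66e^(−13λ), i.e. Gamma(shape=67, rate=13).
The mode of a Gamma(a, b) with a ≥ 1 (shape–rate) is (a−1)/b = 66/13 ≈ 5.08.

λ̂_MAP = 5.08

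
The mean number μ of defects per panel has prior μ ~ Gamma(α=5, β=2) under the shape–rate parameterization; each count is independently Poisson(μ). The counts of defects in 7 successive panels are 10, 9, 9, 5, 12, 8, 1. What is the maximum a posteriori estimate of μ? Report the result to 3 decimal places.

Σxᵢ = 10+9+9+5+12+8+1 = 54, with n = 7.
Posterior ∝ μ^4e^(−2μ) · μ^54e^(−7μ) = μ^58e^(−9μ), i.e. Gamma(shape=59, rate=9).
The mode of a Gamma(a, b) with a ≥ 1 (shape–rate) is (a−1)/b = 58/9 ≈ 6.444.

μ̂_MAP = 6.444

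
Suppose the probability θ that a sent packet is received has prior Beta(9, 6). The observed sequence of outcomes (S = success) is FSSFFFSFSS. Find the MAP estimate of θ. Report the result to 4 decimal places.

θ̂_MAP = 0.5652

Prior: Beta(9, 6).
Data: 5 successes in 10 trials (from the sequence). The binomial likelihood contributes θ^5(1−θ)^5, so the posterior is Beta(9+5, 6+5) = Beta(14, 11).
For Beta(a, b) with a, b > 1 the mode is (a−1)/(a+b−2) = 13/23 ≈ 0.5652.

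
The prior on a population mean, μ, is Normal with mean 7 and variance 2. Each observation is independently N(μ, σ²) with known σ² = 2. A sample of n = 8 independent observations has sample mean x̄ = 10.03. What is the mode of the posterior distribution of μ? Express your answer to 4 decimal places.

n = 8, x̄ = 10.03.
For a Normal prior and Normal likelihood with known variance, the posterior is Normal; its mode equals its mean, the precision-weighted average.
Prior precision 1/σ₀² = 1/2 = 0.5; data precision n/σ² = 8/2 = 4.
μ̂ = (0.5·7 + 4·10.03) / (0.5 + 4) = 43.62/4.5 = 727/75 ≈ 9.6933.

μ̂_MAP = 9.6933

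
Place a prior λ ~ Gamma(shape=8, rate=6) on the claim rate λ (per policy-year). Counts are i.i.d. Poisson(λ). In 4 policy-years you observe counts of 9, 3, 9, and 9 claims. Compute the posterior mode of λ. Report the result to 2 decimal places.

Σxᵢ = 9+3+9+9 = 30, with n = 4.
Posterior ∝ λ^7e^(−6λ) · λ^30e^(−4λ) = λ^37e^(−10λ), i.e. Gamma(shape=38, rate=10).
The mode of a Gamma(a, b) with a ≥ 1 (shape–rate) is (a−1)/b = 37/10 ≈ 3.70.

λ̂_MAP = 3.70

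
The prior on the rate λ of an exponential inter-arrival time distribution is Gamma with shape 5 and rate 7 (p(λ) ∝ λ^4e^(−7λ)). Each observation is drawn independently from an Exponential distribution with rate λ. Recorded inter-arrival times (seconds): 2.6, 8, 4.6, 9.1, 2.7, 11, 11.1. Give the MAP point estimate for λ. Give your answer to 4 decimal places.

λ̂_MAP = 0.1961

The Exponential(rate=λ) likelihood is ∝ λ^n e^(−λΣtᵢ). Here n = 7 and Σtᵢ = 2.6 + 8 + 4.6 + 9.1 + 2.7 + 11 + 11.1 = 49.1.
Posterior ∝ λ^4e^(−7λ) · λ^7e^(−49.1λ) = λ^11e^(−56.1λ), i.e. Gamma(12, 56.1).
Mode = (a−1)/b = 11/56.1 ≈ 0.1961.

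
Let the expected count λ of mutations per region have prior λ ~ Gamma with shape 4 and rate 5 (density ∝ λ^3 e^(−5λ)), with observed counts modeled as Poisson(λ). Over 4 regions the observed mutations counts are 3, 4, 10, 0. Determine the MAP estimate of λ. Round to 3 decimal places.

λ̂_MAP = 2.222

Σxᵢ = 3+4+10+0 = 17, with n = 4.
Posterior ∝ λ^3e^(−5λ) · λ^17e^(−4λ) = λ^20e^(−9λ), i.e. Gamma(shape=21, rate=9).
The mode of a Gamma(a, b) with a ≥ 1 (shape–rate) is (a−1)/b = 20/9 ≈ 2.222.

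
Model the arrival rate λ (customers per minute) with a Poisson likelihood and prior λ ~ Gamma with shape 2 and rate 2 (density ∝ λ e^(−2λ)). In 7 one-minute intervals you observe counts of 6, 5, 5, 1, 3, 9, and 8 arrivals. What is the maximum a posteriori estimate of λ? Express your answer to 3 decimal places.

λ̂_MAP = 4.222

Σxᵢ = 6+5+5+1+3+9+8 = 37, with n = 7.
Posterior ∝ λe^(−2λ) · λ^37e^(−7λ) = λ^38e^(−9λ), i.e. Gamma(shape=39, rate=9).
The mode of a Gamma(a, b) with a ≥ 1 (shape–rate) is (a−1)/b = 38/9 ≈ 4.222.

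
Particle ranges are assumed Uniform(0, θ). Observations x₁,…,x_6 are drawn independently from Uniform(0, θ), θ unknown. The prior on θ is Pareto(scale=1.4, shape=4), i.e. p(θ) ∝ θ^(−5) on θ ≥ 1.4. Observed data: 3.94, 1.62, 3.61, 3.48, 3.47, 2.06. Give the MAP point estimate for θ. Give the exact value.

θ̂_MAP = 3.94

The Uniform(0, θ) likelihood is θ^(−n) for θ ≥ max(xᵢ), zero otherwise. Here max(xᵢ) = 3.94.
Posterior ∝ θ^(−5) · θ^(−6) = θ^(−11) on θ ≥ max(1.4, 3.94) = 3.94.
This density is strictly decreasing in θ, so the posterior mode lies at the lower boundary of the support.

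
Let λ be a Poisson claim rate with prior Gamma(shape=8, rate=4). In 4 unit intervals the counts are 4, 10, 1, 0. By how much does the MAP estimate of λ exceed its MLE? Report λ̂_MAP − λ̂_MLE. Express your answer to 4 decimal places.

MAP − MLE = -1.0000

Σxᵢ = 15. Posterior is Gamma(23, 8); MAP = (23−1)/8 = 22/8 ≈ 2.75000.
MLE = x̄ = 15/4 ≈ 3.75000.
Difference = 22/8 − 15/4 = -1 ≈ -1.0000.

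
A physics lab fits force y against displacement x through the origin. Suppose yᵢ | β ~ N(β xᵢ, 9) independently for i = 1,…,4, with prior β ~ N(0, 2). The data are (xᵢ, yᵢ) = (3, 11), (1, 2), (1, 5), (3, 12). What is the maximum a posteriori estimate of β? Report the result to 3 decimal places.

β̂_MAP = 3.102

log p(β | y) = −Σ(yᵢ − βxᵢ)²/(2·9) − β²/(2·2) + const.
Setting the derivative to zero: Σxᵢ(yᵢ − βxᵢ)/9 − β/2 = 0, so β = Σxᵢyᵢ / (Σxᵢ² + σ²/τ²).
Σxᵢyᵢ = 3·11 + 1·2 + 1·5 + 3·12 = 76; Σxᵢ² = 20; σ²/τ² = 4.5.
β̂_MAP = 76 / (20 + 4.5) = 76/24.5 ≈ 3.102.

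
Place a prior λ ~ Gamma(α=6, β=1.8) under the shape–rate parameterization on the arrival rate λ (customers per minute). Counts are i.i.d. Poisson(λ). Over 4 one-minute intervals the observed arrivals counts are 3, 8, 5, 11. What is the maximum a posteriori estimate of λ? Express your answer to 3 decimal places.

Σxᵢ = 3+8+5+11 = 27, with n = 4.
Posterior ∝ λ^5e^(−1.8λ) · λ^27e^(−4λ) = λ^32e^(−5.8λ), i.e. Gamma(shape=33, rate=5.8).
The mode of a Gamma(a, b) with a ≥ 1 (shape–rate) is (a−1)/b = 32/5.8 ≈ 5.517.

λ̂_MAP = 5.517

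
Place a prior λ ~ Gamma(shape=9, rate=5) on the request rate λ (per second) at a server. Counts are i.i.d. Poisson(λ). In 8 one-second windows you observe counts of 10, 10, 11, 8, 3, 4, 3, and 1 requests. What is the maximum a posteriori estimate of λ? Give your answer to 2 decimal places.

λ̂_MAP = 4.46

Σxᵢ = 10+10+11+8+3+4+3+1 = 50, with n = 8.
Posterior ∝ λ^8e^(−5λ) · λ^50e^(−8λ) = λ^58e^(−13λ), i.e. Gamma(shape=59, rate=13).
The mode of a Gamma(a, b) with a ≥ 1 (shape–rate) is (a−1)/b = 58/13 ≈ 4.46.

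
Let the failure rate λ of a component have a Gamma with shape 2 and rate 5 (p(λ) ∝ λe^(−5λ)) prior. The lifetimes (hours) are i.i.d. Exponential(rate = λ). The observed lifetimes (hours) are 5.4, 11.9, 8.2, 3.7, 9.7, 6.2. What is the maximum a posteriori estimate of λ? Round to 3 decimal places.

The Exponential(rate=λ) likelihood is ∝ λ^n e^(−λΣtᵢ). Here n = 6 and Σtᵢ = 5.4 + 11.9 + 8.2 + 3.7 + 9.7 + 6.2 = 45.1.
Posterior ∝ λe^(−5λ) · λ^6e^(−45.1λ) = λ^7e^(−50.1λ), i.e. Gamma(8, 50.1).
Mode = (a−1)/b = 7/50.1 ≈ 0.140.

λ̂_MAP = 0.140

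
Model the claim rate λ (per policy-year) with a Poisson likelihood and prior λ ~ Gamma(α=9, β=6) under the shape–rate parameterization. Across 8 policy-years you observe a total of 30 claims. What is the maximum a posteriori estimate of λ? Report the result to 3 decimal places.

Σxᵢ = 30, n = 8.
Posterior ∝ λ^8e^(−6λ) · λ^30e^(−8λ) = λ^38e^(−14λ), i.e. Gamma(shape=39, rate=14).
The mode of a Gamma(a, b) with a ≥ 1 (shape–rate) is (a−1)/b = 38/14 ≈ 2.714.

λ̂_MAP = 2.714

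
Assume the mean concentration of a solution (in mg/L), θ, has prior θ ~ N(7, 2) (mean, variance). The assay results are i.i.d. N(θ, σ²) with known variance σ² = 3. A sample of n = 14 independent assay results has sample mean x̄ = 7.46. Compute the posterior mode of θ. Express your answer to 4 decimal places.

θ̂_MAP = 7.4155

n = 14, x̄ = 7.46.
For a Normal prior and Normal likelihood with known variance, the posterior is Normal; its mode equals its mean, the precision-weighted average.
Prior precision 1/σ₀² = 1/2 = 0.5; data precision n/σ² = 14/3.
θ̂ = (0.5·7 + (14/3)·7.46) / (0.5 + 14/3) = (5747/150)/(31/6) = 5747/775 ≈ 7.4155.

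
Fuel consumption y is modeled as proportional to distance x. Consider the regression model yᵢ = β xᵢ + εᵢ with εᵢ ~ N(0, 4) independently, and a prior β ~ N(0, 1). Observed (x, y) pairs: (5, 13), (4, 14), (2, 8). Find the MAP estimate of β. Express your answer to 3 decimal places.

log p(β | y) = −Σ(yᵢ − βxᵢ)²/(2·4) − β²/(2·1) + const.
Setting the derivative to zero: Σxᵢ(yᵢ − βxᵢ)/4 − β/1 = 0, so β = Σxᵢyᵢ / (Σxᵢ² + σ²/τ²).
Σxᵢyᵢ = 5·13 + 4·14 + 2·8 = 137; Σxᵢ² = 45; σ²/τ² = 4.
β̂_MAP = 137 / (45 + 4) = 137/49 ≈ 2.796.

β̂_MAP = 2.796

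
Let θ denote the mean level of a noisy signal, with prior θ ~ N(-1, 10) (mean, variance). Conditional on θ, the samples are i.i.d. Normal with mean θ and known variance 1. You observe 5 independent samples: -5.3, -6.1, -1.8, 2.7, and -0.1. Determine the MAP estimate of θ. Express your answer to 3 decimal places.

θ̂_MAP = -2.098

n = 5; x̄ = ((-5.3) + (-6.1) + (-1.8) + 2.7 + (-0.1))/5 = -10.6/5 = -2.12.
For a Normal prior and Normal likelihood with known variance, the posterior is Normal; its mode equals its mean, the precision-weighted average.
Prior precision 1/σ₀² = 1/10 = 0.1; data precision n/σ² = 5/1 = 5.
θ̂ = (0.1·(-1) + 5·(-2.12)) / (0.1 + 5) = (-10.7)/5.1 = -107/51 ≈ -2.098.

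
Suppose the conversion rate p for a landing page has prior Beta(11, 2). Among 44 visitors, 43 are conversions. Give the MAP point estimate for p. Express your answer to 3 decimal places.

Prior: Beta(11, 2).
Data: 43 successes in 44 trials. The binomial likelihood contributes p^43(1−p)^1, so the posterior is Beta(11+43, 2+1) = Beta(54, 3).
For Beta(a, b) with a, b > 1 the mode is (a−1)/(a+b−2) = 53/55 ≈ 0.964.

p̂_MAP = 0.964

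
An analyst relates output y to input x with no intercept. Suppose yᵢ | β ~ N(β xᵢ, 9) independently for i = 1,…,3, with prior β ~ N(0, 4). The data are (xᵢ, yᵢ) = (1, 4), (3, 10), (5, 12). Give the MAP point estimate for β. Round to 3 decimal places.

β̂_MAP = 2.523

log p(β | y) = −Σ(yᵢ − βxᵢ)²/(2·9) − β²/(2·4) + const.
Setting the derivative to zero: Σxᵢ(yᵢ − βxᵢ)/9 − β/4 = 0, so β = Σxᵢyᵢ / (Σxᵢ² + σ²/τ²).
Σxᵢyᵢ = 1·4 + 3·10 + 5·12 = 94; Σxᵢ² = 35; σ²/τ² = 2.25.
β̂_MAP = 94 / (35 + 2.25) = 94/37.25 ≈ 2.523.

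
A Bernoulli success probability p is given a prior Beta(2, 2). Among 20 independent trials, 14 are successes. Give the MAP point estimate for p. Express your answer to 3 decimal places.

Prior: Beta(2, 2).
Data: 14 successes in 20 trials. The binomial likelihood contributes p^14(1−p)^6, so the posterior is Beta(2+14, 2+6) = Beta(16, 8).
For Beta(a, b) with a, b > 1 the mode is (a−1)/(a+b−2) = 15/22 ≈ 0.682.

p̂_MAP = 0.682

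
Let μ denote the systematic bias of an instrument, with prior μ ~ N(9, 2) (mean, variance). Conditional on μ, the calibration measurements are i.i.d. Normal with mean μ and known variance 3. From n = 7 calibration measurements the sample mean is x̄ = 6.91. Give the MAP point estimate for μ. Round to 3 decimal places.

μ̂_MAP = 7.279

n = 7, x̄ = 6.91.
For a Normal prior and Normal likelihood with known variance, the posterior is Normal; its mode equals its mean, the precision-weighted average.
Prior precision 1/σ₀² = 1/2 = 0.5; data precision n/σ² = 7/3.
μ̂ = (0.5·9 + (7/3)·6.91) / (0.5 + 7/3) = (6187/300)/(17/6) = 6187/850 ≈ 7.279.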